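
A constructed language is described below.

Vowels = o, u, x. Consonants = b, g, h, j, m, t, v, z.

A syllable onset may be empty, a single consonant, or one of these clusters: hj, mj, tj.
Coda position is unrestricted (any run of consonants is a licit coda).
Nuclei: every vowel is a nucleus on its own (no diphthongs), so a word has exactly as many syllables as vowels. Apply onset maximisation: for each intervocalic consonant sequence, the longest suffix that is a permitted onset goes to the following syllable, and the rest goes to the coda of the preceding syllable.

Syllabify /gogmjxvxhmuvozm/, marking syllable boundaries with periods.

gog.mjx.vxh.mu.vozm

The vowels are o, x, x, u, o — 5 nuclei, so 5 syllables.
Between /o/ (V1) and /x/ (V2): /gmj/ — longest licit onset from the right is /mj/, leaving /g/ as coda.
Between /x/ (V2) and /x/ (V3): /v/ → onset of the next syllable (single consonants are always licit onsets).
Between /x/ (V3) and /u/ (V4): /hm/; trying suffixes from longest down, /m/ is the first permitted one, so coda /h/ | onset /m/.
Between /u/ (V4) and /o/ (V5): just /v/ — single C goes to the following onset.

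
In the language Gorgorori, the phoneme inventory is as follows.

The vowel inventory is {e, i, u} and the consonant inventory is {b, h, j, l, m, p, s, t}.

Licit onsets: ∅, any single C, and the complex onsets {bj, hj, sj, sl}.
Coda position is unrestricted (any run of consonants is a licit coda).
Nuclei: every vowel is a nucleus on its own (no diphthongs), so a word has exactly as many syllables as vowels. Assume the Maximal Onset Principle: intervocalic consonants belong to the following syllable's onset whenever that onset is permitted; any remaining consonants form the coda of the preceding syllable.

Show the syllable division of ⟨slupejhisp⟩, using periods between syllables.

The vowels are u, e, i — 3 nuclei, so 3 syllables.
σ1/σ2 boundary: /p/ → onset of the next syllable (single consonants are always licit onsets).
σ2/σ3 boundary: /jh/ splits as /j/ + /h/ (/h/ is the longest suffix that is a licit onset).

slu.pej.hisp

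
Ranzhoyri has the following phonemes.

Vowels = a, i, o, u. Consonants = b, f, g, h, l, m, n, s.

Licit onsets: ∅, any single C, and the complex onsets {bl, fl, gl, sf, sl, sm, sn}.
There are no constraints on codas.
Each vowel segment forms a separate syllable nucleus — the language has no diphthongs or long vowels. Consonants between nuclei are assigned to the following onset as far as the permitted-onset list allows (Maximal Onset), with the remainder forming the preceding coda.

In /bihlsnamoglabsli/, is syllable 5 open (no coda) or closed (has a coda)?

open

Nuclei (vowels): i, a, o, a, i → 5 syllables.
V1 /i/ – V2 /a/: /hlsn/; trying suffixes from longest down, /sn/ is the first permitted one, so coda /hl/ | onset /sn/.
V2 /a/ – V3 /o/: just /m/ — single C goes to the following onset.
V3 /o/ – V4 /a/: /gl/ is a licit onset in full, so it all attaches to the next syllable.
V4 /a/ – V5 /i/: /bsl/; trying suffixes from longest down, /sl/ is the first permitted one, so coda /b/ | onset /sl/.
Syllabification: bihl.sna.mo.glab.sli.
Syllable 5 is /sli/; it ends in its nucleus with no coda, so it is open.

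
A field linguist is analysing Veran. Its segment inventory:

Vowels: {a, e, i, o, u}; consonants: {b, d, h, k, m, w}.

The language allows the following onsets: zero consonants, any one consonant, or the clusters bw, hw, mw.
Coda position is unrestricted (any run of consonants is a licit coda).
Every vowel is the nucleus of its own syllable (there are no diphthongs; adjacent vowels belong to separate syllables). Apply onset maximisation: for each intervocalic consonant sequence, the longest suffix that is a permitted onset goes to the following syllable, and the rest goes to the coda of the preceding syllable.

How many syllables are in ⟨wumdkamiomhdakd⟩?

The vowels are u, a, i, o, a — 5 nuclei, so 5 syllables.

5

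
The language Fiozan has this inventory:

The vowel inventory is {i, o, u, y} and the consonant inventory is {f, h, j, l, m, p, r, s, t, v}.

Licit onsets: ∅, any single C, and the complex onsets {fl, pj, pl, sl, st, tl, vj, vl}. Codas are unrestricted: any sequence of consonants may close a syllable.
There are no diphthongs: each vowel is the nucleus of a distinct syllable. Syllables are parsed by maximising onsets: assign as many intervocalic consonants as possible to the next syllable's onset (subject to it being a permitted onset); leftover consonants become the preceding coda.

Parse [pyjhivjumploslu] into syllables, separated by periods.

pyj.hi.vjum.plo.slu

The vowels are y, i, u, o, u — 5 nuclei, so 5 syllables.
σ1/σ2 boundary: /jh/ splits as /j/ + /h/ (/h/ is the longest suffix that is a licit onset).
σ2/σ3 boundary: /vj/ is a licit onset in full, so it all attaches to the next syllable.
σ3/σ4 boundary: /mpl/ splits as /m/ + /pl/ (/pl/ is the longest suffix that is a licit onset).
σ4/σ5 boundary: /sl/ — entire cluster is a permitted onset → onset /sl/, coda ∅.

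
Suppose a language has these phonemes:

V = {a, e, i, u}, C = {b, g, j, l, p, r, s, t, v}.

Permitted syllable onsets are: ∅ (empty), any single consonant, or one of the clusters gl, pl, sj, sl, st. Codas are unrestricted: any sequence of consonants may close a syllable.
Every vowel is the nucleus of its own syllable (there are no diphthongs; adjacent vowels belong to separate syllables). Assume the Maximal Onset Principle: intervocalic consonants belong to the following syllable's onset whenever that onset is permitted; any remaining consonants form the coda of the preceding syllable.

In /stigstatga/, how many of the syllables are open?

1

Vowels present: i, a, a; each is a nucleus, giving 3 syllables.
/i…a/ gap (V1→V2): /gst/ — longest licit onset from the right is /st/, leaving /g/ as coda.
/a…a/ gap (V2→V3): /tg/ — longest licit onset from the right is /g/, leaving /t/ as coda.
Putting it together: stig.stat.ga.
Classifying each syllable: /stig/ (closed), /stat/ (closed), /ga/ (open).
Open syllables: 1.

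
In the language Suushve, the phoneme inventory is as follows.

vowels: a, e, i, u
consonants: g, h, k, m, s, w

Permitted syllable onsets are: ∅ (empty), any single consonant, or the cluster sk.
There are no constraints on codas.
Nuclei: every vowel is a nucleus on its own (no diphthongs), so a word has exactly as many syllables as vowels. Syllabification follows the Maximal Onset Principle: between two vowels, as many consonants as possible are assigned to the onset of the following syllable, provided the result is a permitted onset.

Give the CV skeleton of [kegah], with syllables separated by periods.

Nuclei (vowels): e, a → 2 syllables.
V1 /e/ – V2 /a/: /g/ is a single consonant, so it becomes the next onset.
Syllabification: ke.gah.
Mapping each syllable to C/V: /ke/ → CV, /gah/ → CVC.

CV.CVC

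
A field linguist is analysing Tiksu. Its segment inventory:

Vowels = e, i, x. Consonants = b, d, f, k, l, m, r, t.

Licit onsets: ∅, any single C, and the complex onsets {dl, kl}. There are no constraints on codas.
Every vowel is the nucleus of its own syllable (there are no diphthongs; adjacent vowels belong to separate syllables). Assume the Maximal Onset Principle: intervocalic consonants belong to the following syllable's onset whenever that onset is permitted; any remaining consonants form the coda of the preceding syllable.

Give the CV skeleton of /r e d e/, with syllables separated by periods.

Vowels present: e, e; each is a nucleus, giving 2 syllables.
Between /e/ (V1) and /e/ (V2): just /d/ — single C goes to the following onset.
Syllabification: re.de.
Mapping each syllable to C/V: /re/ → CV, /de/ → CV.

CV.CV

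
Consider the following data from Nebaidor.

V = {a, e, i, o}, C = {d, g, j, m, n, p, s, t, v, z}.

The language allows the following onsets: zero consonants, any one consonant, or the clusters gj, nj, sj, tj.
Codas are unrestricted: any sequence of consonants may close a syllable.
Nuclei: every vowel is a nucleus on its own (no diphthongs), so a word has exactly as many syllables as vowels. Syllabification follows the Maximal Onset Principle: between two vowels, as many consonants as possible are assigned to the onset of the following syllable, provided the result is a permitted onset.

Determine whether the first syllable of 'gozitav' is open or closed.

open

Vowels present: o, i, a; each is a nucleus, giving 3 syllables.
σ1/σ2 boundary: just /z/ — single C goes to the following onset.
σ2/σ3 boundary: /t/ is a single consonant, so it becomes the next onset.
Syllabification: go.zi.tav.
Syllable 1 is /go/; it ends in its nucleus with no coda, so it is open.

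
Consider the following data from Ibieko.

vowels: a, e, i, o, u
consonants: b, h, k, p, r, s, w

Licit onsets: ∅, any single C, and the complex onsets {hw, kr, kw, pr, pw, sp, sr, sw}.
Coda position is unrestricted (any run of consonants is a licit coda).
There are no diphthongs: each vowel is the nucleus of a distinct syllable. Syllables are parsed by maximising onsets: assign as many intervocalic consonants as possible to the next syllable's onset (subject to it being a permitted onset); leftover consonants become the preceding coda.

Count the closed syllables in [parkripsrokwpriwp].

Nuclei (vowels): a, i, o, i → 4 syllables.
Between /a/ (V1) and /i/ (V2): cluster /rkr/ — the longest permitted-onset suffix is /kr/; onset = /kr/, preceding coda = /r/.
Between /i/ (V2) and /o/ (V3): cluster /psr/ — the longest permitted-onset suffix is /sr/; onset = /sr/, preceding coda = /p/.
Between /o/ (V3) and /i/ (V4): /kwpr/; trying suffixes from longest down, /pr/ is the first permitted one, so coda /kw/ | onset /pr/.
Result: par.krip.srokw.priwp.
Classifying each syllable: /par/ (closed), /krip/ (closed), /srokw/ (closed), /priwp/ (closed).
Closed syllables: 4.

4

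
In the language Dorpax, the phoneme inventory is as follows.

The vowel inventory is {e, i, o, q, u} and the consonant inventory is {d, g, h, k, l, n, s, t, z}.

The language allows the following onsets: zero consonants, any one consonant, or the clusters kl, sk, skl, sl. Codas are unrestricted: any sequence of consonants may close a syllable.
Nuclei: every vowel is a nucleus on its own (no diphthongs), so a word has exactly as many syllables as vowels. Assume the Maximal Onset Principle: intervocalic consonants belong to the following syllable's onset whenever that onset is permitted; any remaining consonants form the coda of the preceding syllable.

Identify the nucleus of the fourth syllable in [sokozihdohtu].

Nuclei (vowels): o, o, i, o, u → 5 syllables.
The fourth nucleus (vowel 4 from the left) is /o/.

o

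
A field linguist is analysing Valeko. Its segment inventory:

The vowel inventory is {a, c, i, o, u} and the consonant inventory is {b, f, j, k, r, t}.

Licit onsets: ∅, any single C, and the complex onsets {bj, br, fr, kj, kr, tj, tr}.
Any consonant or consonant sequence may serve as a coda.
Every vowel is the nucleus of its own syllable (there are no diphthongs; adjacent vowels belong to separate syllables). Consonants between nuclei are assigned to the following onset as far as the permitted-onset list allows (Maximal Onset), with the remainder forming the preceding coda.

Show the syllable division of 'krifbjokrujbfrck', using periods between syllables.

Vowels present: i, o, u, c; each is a nucleus, giving 4 syllables.
Between /i/ (V1) and /o/ (V2): cluster /fbj/ — the longest permitted-onset suffix is /bj/; onset = /bj/, preceding coda = /f/.
Between /o/ (V2) and /u/ (V3): cluster /kr/ — /kr/ is itself a permitted onset, so the whole cluster goes right; preceding coda = ∅.
Between /u/ (V3) and /c/ (V4): /jbfr/; trying suffixes from longest down, /fr/ is the first permitted one, so coda /jb/ | onset /fr/.

krif.bjo.krujb.frck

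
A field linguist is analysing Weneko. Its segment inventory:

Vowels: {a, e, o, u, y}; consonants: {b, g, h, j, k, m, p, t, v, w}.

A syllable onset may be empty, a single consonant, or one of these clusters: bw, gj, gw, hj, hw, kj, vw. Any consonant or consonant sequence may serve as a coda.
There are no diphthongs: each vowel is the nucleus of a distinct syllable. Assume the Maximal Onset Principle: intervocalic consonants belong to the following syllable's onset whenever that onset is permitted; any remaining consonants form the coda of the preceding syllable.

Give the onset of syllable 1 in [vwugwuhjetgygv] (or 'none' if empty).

Nuclei (vowels): u, u, e, y → 4 syllables.
/u…u/ gap (V1→V2): /gw/ — entire cluster is a permitted onset → onset /gw/, coda ∅.
/u…e/ gap (V2→V3): /hj/ — entire cluster is a permitted onset → onset /hj/, coda ∅.
/e…y/ gap (V3→V4): /tg/ — longest licit onset from the right is /g/, leaving /t/ as coda.
Syllabification: vwu.gwu.hjet.gygv.
Syllable 1 is /vwu/: onset /vw/, nucleus /u/, coda ∅.

vw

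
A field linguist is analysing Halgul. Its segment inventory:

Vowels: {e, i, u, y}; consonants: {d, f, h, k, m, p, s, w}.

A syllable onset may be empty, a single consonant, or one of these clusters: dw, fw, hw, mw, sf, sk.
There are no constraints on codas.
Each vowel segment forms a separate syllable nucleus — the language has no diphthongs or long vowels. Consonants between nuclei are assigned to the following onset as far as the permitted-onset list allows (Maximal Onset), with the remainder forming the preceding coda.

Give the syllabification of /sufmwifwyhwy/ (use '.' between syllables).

Vowels present: u, i, y, y; each is a nucleus, giving 4 syllables.
/u…i/ gap (V1→V2): cluster /fmw/ — the longest permitted-onset suffix is /mw/; onset = /mw/, preceding coda = /f/.
/i…y/ gap (V2→V3): /fw/ — entire cluster is a permitted onset → onset /fw/, coda ∅.
/y…y/ gap (V3→V4): /hw/ is a licit onset in full, so it all attaches to the next syllable.

suf.mwi.fwy.hwy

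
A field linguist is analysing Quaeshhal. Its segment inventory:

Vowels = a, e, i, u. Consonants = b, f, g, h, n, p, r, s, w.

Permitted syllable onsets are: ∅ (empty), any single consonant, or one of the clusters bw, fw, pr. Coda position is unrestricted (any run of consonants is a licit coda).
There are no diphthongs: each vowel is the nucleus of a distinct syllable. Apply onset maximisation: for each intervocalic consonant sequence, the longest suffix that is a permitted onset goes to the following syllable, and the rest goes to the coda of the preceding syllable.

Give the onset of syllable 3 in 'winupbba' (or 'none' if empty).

b

The vowels are i, u, a — 3 nuclei, so 3 syllables.
V1 /i/ – V2 /u/: just /n/ — single C goes to the following onset.
V2 /u/ – V3 /a/: /pbb/; trying suffixes from longest down, /b/ is the first permitted one, so coda /pb/ | onset /b/.
Syllabification: wi.nupb.ba.
Syllable 3 is /ba/: onset /b/, nucleus /a/, coda ∅.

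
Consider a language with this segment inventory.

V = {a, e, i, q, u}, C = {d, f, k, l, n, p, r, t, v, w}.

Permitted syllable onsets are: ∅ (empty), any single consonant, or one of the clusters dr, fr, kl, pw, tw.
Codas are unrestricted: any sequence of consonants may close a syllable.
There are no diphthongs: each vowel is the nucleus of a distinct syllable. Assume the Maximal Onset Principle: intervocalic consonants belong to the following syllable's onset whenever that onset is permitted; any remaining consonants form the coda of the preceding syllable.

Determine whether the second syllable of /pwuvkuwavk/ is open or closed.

The vowels are u, u, a — 3 nuclei, so 3 syllables.
σ1/σ2 boundary: /vk/; trying suffixes from longest down, /k/ is the first permitted one, so coda /v/ | onset /k/.
σ2/σ3 boundary: just /w/ — single C goes to the following onset.
Syllabification: pwuv.ku.wavk.
Syllable 2 is /ku/; it ends in its nucleus with no coda, so it is open.

open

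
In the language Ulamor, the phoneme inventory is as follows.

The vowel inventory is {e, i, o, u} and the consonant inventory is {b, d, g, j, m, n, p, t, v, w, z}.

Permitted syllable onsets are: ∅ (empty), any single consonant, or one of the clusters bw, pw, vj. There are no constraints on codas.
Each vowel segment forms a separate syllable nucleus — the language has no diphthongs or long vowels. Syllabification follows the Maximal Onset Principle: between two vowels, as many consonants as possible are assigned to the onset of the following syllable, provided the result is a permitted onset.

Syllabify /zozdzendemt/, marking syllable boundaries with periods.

Vowels present: o, e, e; each is a nucleus, giving 3 syllables.
σ1/σ2 boundary: cluster /zdz/ — the longest permitted-onset suffix is /z/; onset = /z/, preceding coda = /zd/.
σ2/σ3 boundary: /nd/ — longest licit onset from the right is /d/, leaving /n/ as coda.

zozd.zen.demt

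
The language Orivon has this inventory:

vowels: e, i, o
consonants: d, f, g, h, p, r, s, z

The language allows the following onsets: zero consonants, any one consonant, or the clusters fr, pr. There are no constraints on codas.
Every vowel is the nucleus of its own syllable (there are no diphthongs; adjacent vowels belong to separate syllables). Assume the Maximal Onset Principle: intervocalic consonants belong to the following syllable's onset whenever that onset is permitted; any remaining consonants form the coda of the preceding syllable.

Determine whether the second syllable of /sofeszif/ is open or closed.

closed

Vowels present: o, e, i; each is a nucleus, giving 3 syllables.
V1 /o/ – V2 /e/: /f/ is a single consonant, so it becomes the next onset.
V2 /e/ – V3 /i/: /sz/ — longest licit onset from the right is /z/, leaving /s/ as coda.
Syllabification: so.fes.zif.
Syllable 2 is /fes/ with coda /s/, so it is closed.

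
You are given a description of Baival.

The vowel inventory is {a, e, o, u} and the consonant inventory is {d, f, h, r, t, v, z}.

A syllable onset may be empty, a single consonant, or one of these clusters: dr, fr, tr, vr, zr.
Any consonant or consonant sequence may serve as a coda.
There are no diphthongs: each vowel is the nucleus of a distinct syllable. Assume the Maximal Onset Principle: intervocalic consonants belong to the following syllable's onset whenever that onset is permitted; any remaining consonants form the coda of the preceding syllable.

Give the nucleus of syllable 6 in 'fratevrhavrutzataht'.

a

Nuclei (vowels): a, e, a, u, a, a → 6 syllables.
The sixth nucleus (vowel 6 from the left) is /a/.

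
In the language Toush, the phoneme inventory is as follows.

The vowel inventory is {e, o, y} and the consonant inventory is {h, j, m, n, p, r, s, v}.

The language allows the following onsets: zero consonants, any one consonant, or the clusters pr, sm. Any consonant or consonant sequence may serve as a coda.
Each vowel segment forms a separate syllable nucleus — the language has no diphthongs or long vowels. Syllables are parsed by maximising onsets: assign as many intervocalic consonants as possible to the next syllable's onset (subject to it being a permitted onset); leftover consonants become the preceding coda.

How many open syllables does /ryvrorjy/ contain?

1

The vowels are y, o, y — 3 nuclei, so 3 syllables.
σ1/σ2 boundary: /vr/ — longest licit onset from the right is /r/, leaving /v/ as coda.
σ2/σ3 boundary: /rj/; trying suffixes from longest down, /j/ is the first permitted one, so coda /r/ | onset /j/.
Syllabification: ryv.ror.jy.
Classifying each syllable: /ryv/ (closed), /ror/ (closed), /jy/ (open).
Open syllables: 1.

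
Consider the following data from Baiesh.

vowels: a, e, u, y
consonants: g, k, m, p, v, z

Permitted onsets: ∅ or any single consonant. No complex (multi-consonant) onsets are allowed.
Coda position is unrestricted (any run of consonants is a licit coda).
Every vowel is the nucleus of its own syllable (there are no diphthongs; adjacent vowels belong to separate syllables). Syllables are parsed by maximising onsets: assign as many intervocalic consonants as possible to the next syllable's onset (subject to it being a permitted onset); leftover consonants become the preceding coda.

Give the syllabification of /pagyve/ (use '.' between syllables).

pa.gy.ve

The vowels are a, y, e — 3 nuclei, so 3 syllables.
Between /a/ (V1) and /y/ (V2): /g/ → onset of the next syllable (single consonants are always licit onsets).
Between /y/ (V2) and /e/ (V3): just /v/ — single C goes to the following onset.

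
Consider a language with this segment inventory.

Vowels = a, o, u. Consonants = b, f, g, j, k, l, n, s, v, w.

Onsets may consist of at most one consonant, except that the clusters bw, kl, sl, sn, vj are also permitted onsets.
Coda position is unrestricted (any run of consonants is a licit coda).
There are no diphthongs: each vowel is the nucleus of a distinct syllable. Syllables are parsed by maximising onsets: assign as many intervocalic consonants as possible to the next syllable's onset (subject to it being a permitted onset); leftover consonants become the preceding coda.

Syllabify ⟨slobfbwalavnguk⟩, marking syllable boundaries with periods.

The vowels are o, a, a, u — 4 nuclei, so 4 syllables.
/o…a/ gap (V1→V2): /bfbw/; trying suffixes from longest down, /bw/ is the first permitted one, so coda /bf/ | onset /bw/.
/a…a/ gap (V2→V3): just /l/ — single C goes to the following onset.
/a…u/ gap (V3→V4): /vng/ splits as /vn/ + /g/ (/g/ is the longest suffix that is a licit onset).

slobf.bwa.lavn.guk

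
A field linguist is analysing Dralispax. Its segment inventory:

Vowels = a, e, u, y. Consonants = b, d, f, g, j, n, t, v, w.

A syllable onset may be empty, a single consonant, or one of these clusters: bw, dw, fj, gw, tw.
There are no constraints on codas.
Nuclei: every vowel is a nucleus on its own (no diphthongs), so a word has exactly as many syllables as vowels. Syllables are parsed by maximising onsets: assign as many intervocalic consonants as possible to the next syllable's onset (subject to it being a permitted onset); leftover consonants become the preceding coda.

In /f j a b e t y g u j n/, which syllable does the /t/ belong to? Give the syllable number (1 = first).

3

Nuclei (vowels): a, e, y, u → 4 syllables.
/a…e/ gap (V1→V2): just /b/ — single C goes to the following onset.
/e…y/ gap (V2→V3): just /t/ — single C goes to the following onset.
/y…u/ gap (V3→V4): /g/ is a single consonant, so it becomes the next onset.
Putting it together: fja.be.ty.gujn.
The /t/ is in the onset of syllable 3 (/ty/).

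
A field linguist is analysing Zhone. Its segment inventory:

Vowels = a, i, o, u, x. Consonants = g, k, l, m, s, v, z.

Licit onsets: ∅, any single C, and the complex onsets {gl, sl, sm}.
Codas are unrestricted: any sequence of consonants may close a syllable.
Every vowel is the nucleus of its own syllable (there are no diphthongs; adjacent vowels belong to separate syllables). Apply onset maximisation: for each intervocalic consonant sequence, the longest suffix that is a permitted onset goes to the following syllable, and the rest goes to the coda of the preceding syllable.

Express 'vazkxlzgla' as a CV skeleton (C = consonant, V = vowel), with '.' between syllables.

CVC.CVCC.CCV

The vowels are a, x, a — 3 nuclei, so 3 syllables.
σ1/σ2 boundary: cluster /zk/ — the longest permitted-onset suffix is /k/; onset = /k/, preceding coda = /z/.
σ2/σ3 boundary: /lzgl/ splits as /lz/ + /gl/ (/gl/ is the longest suffix that is a licit onset).
So the parse is vaz.kxlz.gla.
Mapping each syllable to C/V: /vaz/ → CVC, /kxlz/ → CVCC, /gla/ → CCV.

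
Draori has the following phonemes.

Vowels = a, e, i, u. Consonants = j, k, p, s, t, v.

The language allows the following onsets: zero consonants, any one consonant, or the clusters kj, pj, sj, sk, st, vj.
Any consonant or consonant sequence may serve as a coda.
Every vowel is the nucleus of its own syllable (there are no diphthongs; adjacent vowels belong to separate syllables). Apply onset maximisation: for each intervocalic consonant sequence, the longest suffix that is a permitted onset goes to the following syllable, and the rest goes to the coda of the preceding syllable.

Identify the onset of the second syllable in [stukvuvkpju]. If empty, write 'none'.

Vowels present: u, u, u; each is a nucleus, giving 3 syllables.
σ1/σ2 boundary: /kv/ splits as /k/ + /v/ (/v/ is the longest suffix that is a licit onset).
σ2/σ3 boundary: cluster /vkpj/ — the longest permitted-onset suffix is /pj/; onset = /pj/, preceding coda = /vk/.
So the parse is stuk.vuvk.pju.
Syllable 2 is /vuvk/: onset /v/, nucleus /u/, coda /vk/.

v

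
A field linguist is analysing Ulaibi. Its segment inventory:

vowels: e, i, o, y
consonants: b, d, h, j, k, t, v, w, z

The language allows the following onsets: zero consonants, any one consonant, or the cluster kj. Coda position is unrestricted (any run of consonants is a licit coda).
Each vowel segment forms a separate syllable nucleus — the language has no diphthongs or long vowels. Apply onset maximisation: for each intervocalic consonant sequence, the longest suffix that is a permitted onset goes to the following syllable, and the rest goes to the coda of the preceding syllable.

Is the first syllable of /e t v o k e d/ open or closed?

closed

Vowels present: e, o, e; each is a nucleus, giving 3 syllables.
Between /e/ (V1) and /o/ (V2): /tv/; trying suffixes from longest down, /v/ is the first permitted one, so coda /t/ | onset /v/.
Between /o/ (V2) and /e/ (V3): /k/ is a single consonant, so it becomes the next onset.
Putting it together: et.vo.ked.
Syllable 1 is /et/ with coda /t/, so it is closed.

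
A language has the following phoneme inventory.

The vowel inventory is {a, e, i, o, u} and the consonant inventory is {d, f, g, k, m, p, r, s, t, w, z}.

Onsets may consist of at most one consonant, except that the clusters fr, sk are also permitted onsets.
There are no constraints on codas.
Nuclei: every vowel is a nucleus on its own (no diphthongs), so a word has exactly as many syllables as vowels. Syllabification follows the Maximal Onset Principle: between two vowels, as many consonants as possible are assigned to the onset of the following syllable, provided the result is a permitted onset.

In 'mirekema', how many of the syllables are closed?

0

The vowels are i, e, e, a — 4 nuclei, so 4 syllables.
/i…e/ gap (V1→V2): /r/ → onset of the next syllable (single consonants are always licit onsets).
/e…e/ gap (V2→V3): /k/ is a single consonant, so it becomes the next onset.
/e…a/ gap (V3→V4): just /m/ — single C goes to the following onset.
Putting it together: mi.re.ke.ma.
Classifying each syllable: /mi/ (open), /re/ (open), /ke/ (open), /ma/ (open).
Closed syllables: 0.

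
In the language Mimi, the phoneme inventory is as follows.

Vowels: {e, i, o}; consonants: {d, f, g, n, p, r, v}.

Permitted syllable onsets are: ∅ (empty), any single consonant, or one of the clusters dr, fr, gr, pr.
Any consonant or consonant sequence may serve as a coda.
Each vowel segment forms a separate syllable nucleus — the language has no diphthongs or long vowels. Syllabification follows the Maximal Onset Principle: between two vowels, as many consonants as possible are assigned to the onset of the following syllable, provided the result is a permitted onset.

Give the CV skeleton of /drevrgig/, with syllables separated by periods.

CCVCC.CVC

Nuclei (vowels): e, i → 2 syllables.
Between /e/ (V1) and /i/ (V2): /vrg/; trying suffixes from longest down, /g/ is the first permitted one, so coda /vr/ | onset /g/.
So the parse is drevr.gig.
Mapping each syllable to C/V: /drevr/ → CCVCC, /gig/ → CVC.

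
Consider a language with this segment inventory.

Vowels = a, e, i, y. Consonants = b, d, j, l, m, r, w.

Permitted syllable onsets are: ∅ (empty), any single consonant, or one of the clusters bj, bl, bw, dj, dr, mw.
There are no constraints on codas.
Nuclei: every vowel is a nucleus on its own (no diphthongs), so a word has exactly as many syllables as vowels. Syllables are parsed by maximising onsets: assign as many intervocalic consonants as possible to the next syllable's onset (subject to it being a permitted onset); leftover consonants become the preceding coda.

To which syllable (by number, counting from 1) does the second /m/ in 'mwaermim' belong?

3

Nuclei (vowels): a, e, i → 3 syllables.
σ1/σ2 boundary: hiatus — the boundary sits between the two vowels.
σ2/σ3 boundary: cluster /rm/ — the longest permitted-onset suffix is /m/; onset = /m/, preceding coda = /r/.
Syllabification: mwa.er.mim.
The second /m/ is in the onset of syllable 3 (/mim/).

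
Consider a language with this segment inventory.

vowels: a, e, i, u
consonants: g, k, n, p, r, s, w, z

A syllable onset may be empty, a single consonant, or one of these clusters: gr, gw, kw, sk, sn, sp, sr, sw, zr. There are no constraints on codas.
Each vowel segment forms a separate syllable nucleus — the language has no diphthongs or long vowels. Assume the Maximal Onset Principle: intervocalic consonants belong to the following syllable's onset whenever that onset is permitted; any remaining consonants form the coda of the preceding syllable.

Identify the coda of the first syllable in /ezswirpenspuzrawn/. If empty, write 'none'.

Nuclei (vowels): e, i, e, u, a → 5 syllables.
/e…i/ gap (V1→V2): /zsw/; trying suffixes from longest down, /sw/ is the first permitted one, so coda /z/ | onset /sw/.
/i…e/ gap (V2→V3): /rp/ splits as /r/ + /p/ (/p/ is the longest suffix that is a licit onset).
/e…u/ gap (V3→V4): /nsp/ — longest licit onset from the right is /sp/, leaving /n/ as coda.
/u…a/ gap (V4→V5): cluster /zr/ — /zr/ is itself a permitted onset, so the whole cluster goes right; preceding coda = ∅.
Putting it together: ez.swir.pen.spu.zrawn.
Syllable 1 is /ez/: onset ∅, nucleus /e/, coda /z/.

z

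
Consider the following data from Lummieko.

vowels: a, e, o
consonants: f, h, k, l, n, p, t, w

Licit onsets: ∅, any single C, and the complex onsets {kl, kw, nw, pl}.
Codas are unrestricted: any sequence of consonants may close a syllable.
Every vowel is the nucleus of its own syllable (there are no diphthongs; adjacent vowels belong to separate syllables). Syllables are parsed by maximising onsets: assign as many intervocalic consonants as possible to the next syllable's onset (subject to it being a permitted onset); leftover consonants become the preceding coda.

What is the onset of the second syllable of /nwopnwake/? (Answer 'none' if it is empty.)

The vowels are o, a, e — 3 nuclei, so 3 syllables.
σ1/σ2 boundary: /pnw/; trying suffixes from longest down, /nw/ is the first permitted one, so coda /p/ | onset /nw/.
σ2/σ3 boundary: /k/ is a single consonant, so it becomes the next onset.
Result: nwop.nwa.ke.
Syllable 2 is /nwa/: onset /nw/, nucleus /a/, coda ∅.

nw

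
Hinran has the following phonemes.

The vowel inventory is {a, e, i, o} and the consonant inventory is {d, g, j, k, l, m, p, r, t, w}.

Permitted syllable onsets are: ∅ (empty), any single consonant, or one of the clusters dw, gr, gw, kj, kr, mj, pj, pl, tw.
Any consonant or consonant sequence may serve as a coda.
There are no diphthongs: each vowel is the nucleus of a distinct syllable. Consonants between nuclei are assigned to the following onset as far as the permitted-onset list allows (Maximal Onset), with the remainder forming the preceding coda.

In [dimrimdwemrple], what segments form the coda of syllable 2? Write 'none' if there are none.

m

The vowels are i, i, e, e — 4 nuclei, so 4 syllables.
Between /i/ (V1) and /i/ (V2): /mr/; trying suffixes from longest down, /r/ is the first permitted one, so coda /m/ | onset /r/.
Between /i/ (V2) and /e/ (V3): /mdw/ splits as /m/ + /dw/ (/dw/ is the longest suffix that is a licit onset).
Between /e/ (V3) and /e/ (V4): /mrpl/ splits as /mr/ + /pl/ (/pl/ is the longest suffix that is a licit onset).
So the parse is dim.rim.dwemr.ple.
Syllable 2 is /rim/: onset /r/, nucleus /i/, coda /m/.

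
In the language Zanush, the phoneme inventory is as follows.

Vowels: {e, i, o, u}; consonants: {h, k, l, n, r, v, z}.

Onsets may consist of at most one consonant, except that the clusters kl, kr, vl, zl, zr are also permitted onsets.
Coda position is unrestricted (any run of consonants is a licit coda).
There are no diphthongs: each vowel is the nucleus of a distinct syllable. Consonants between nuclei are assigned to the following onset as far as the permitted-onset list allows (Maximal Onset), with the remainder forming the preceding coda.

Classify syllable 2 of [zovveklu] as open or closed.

Nuclei (vowels): o, e, u → 3 syllables.
/o…e/ gap (V1→V2): /vv/ — longest licit onset from the right is /v/, leaving /v/ as coda.
/e…u/ gap (V2→V3): cluster /kl/ — /kl/ is itself a permitted onset, so the whole cluster goes right; preceding coda = ∅.
Syllabification: zov.ve.klu.
Syllable 2 is /ve/; it ends in its nucleus with no coda, so it is open.

open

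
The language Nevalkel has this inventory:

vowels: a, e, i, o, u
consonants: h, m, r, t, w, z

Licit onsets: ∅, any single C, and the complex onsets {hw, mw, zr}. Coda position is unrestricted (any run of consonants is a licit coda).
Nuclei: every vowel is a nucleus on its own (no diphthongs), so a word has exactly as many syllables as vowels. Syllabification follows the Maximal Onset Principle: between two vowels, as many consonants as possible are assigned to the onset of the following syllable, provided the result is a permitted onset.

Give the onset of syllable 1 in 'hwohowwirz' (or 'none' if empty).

hw

Vowels present: o, o, i; each is a nucleus, giving 3 syllables.
V1 /o/ – V2 /o/: /h/ → onset of the next syllable (single consonants are always licit onsets).
V2 /o/ – V3 /i/: cluster /ww/ — the longest permitted-onset suffix is /w/; onset = /w/, preceding coda = /w/.
Putting it together: hwo.how.wirz.
Syllable 1 is /hwo/: onset /hw/, nucleus /o/, coda ∅.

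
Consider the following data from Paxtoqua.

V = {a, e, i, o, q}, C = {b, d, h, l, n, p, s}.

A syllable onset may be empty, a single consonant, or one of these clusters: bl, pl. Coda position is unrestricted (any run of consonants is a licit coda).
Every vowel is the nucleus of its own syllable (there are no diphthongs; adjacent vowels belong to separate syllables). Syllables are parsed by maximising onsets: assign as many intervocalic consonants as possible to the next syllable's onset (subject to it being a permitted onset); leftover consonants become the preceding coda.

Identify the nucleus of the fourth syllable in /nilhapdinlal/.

The vowels are i, a, i, a — 4 nuclei, so 4 syllables.
The fourth nucleus (vowel 4 from the left) is /a/.

a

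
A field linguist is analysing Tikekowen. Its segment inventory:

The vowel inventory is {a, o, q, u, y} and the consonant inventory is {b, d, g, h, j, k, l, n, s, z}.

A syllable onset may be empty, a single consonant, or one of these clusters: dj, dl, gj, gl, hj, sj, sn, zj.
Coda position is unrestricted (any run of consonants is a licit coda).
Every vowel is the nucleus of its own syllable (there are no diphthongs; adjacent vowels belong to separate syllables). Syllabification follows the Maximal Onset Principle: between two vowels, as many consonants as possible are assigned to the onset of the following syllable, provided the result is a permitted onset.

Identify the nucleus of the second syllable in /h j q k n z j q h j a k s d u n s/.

Vowels present: q, q, a, u; each is a nucleus, giving 4 syllables.
The second nucleus (vowel 2 from the left) is /q/.

q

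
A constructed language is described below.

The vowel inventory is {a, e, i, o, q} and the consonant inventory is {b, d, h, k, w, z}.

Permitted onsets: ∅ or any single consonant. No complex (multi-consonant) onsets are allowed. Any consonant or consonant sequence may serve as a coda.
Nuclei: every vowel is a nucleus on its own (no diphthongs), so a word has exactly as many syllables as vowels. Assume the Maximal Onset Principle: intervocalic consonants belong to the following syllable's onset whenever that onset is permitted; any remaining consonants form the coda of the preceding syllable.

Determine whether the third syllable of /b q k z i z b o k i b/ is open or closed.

Vowels present: q, i, o, i; each is a nucleus, giving 4 syllables.
Between /q/ (V1) and /i/ (V2): cluster /kz/ — the longest permitted-onset suffix is /z/; onset = /z/, preceding coda = /k/.
Between /i/ (V2) and /o/ (V3): cluster /zb/ — the longest permitted-onset suffix is /b/; onset = /b/, preceding coda = /z/.
Between /o/ (V3) and /i/ (V4): /k/ is a single consonant, so it becomes the next onset.
Syllabification: bqk.ziz.bo.kib.
Syllable 3 is /bo/; it ends in its nucleus with no coda, so it is open.

open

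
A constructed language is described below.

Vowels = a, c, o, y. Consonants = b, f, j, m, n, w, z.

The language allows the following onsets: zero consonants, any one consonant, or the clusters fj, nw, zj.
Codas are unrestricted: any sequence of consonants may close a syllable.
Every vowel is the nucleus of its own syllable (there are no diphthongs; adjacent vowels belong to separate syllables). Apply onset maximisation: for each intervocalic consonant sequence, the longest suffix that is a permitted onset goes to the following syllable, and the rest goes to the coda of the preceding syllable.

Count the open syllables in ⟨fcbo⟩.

2

Vowels present: c, o; each is a nucleus, giving 2 syllables.
/c…o/ gap (V1→V2): /b/ → onset of the next syllable (single consonants are always licit onsets).
Putting it together: fc.bo.
Classifying each syllable: /fc/ (open), /bo/ (open).
Open syllables: 2.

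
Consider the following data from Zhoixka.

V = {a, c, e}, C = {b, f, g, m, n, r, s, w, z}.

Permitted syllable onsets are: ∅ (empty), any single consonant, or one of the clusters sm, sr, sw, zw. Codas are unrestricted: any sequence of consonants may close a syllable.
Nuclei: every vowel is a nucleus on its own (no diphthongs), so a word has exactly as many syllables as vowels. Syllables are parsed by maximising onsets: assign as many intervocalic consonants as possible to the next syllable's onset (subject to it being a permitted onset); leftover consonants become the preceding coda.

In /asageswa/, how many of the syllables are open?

Vowels present: a, a, e, a; each is a nucleus, giving 4 syllables.
V1 /a/ – V2 /a/: just /s/ — single C goes to the following onset.
V2 /a/ – V3 /e/: /g/ → onset of the next syllable (single consonants are always licit onsets).
V3 /e/ – V4 /a/: cluster /sw/ — /sw/ is itself a permitted onset, so the whole cluster goes right; preceding coda = ∅.
Putting it together: a.sa.ge.swa.
Classifying each syllable: /a/ (open), /sa/ (open), /ge/ (open), /swa/ (open).
Open syllables: 4.

4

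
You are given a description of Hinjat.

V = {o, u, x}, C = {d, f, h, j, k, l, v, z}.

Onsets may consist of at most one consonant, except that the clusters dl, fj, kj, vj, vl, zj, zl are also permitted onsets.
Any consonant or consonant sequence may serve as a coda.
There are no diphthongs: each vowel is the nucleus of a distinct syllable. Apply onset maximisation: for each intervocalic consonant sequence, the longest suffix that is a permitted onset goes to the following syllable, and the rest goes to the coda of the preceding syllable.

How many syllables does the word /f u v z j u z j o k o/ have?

4

Vowels present: u, u, o, o; each is a nucleus, giving 4 syllables.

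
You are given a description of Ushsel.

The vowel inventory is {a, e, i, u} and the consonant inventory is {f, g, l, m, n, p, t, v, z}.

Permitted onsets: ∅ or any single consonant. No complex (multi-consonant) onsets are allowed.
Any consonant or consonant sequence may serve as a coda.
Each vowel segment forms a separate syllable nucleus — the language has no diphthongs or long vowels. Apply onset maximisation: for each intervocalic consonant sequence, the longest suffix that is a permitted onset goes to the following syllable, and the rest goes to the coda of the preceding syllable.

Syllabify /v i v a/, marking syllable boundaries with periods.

The vowels are i, a — 2 nuclei, so 2 syllables.
Between /i/ (V1) and /a/ (V2): /v/ is a single consonant, so it becomes the next onset.

vi.va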